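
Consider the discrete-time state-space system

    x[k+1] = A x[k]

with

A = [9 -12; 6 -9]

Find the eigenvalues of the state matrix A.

det(zI - A) = z^2 - (tr A)z + det A, with tr A = 9 + (-9) = 0 and det A = 9·(-9) - (-12)·6 = -81 - (-72) = -9.
So p(z) = det(zI - A) = z^2 - 9.
Factor z^2 - 9: two numbers with sum 0 and product -9 are 3 and -3, so z^2 - 9 = (z - 3)(z + 3).
Hence p(z) = (z - 3) (z + 3), with roots -3, 3.

-3, 3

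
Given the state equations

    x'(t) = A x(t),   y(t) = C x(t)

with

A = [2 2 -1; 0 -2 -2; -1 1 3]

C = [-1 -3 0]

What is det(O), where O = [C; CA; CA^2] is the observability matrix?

46

CA = [[-2, 4, 7]]
CA^2 = [[-11, -5, 15]]
Observability matrix O = [C; CA; CA^2] = [[-1, -3, 0], [-2, 4, 7], [-11, -5, 15]]
Expanding along the first row, det(O) = (-1)·(4·15 - 7·(-5)) - (-3)·((-2)·15 - 7·(-11)) + 0·((-2)·(-5) - 4·(-11)) = (-1)·95 - (-3)·47 + 0·54 = 46
Since det(O) ≠ 0, rank(O) = 3 and the system is completely observable.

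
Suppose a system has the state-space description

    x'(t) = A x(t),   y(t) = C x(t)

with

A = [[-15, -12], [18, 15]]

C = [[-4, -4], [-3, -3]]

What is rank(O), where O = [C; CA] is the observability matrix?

1

CA = [[-12, -12], [-9, -9]]
Observability matrix O = [C; CA] = [[-4, -4], [-3, -3], [-12, -12], [-9, -9]]
Every row of O is a scalar multiple of row 1 = [-4, -4] (multipliers 1, 3/4, 3, 9/4), so the rows span a one-dimensional space.
O ≠ 0, hence rank(O) = 1.
rank(O) = 1 < n = 2, so the pair (A, C) is not completely observable.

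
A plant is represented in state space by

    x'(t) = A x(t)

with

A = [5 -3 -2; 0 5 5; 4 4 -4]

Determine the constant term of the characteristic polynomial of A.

Expand det(sI - A) for the 3×3 matrix.
p(s) = s^3 - 6s^2 - 27s + 220.
(Check: constant term = det(-A) = (-1)^3 det A = 220; coefficient of s^2 = -tr A = -6.)
The constant term is 220.

220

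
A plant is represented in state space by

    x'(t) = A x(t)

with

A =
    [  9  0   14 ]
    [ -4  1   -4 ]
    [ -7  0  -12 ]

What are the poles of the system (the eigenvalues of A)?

-5, 1, 2

det(sI - A) = s^3 - (tr A)s^2 + (M11 + M22 + M33)s - det A, where Mii is the 2×2 principal minor of A obtained by deleting row i and column i.
tr A = 9 + 1 + (-12) = -2; M11 = 1·(-12) - (-4)·0 = -12 - 0 = -12; M22 = 9·(-12) - 14·(-7) = -108 - (-98) = -10; M33 = 9·1 - 0·(-4) = 9 - 0 = 9; sum of minors = -13.
det A = 9·(1·(-12) - (-4)·0) - 0·((-4)·(-12) - (-4)·(-7)) + 14·((-4)·0 - 1·(-7)) = 9·(-12) - 0·20 + 14·7 = -10.
So p(s) = det(sI - A) = s^3 + 2s^2 - 13s + 10.
Rational-root test: any integer root divides 10. Testing small divisors, s = 1 works: p(1) = 1 + 2 + (-13) + 10 = 0, so (s - 1) is a factor.
Dividing, p(s) = (s - 1)(s^2 + 3s - 10).
Factor s^2 + 3s - 10: two numbers with sum -3 and product -10 are 2 and -5, so s^2 + 3s - 10 = (s - 2)(s + 5).
Hence p(s) = (s - 2) (s - 1) (s + 5), with roots -5, 1, 2.
At least one eigenvalue has non-negative real part, so the system is not asymptotically stable.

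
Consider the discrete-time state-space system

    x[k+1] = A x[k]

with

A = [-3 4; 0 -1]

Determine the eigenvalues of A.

-3, -1

det(zI - A) = z^2 - (tr A)z + det A, with tr A = (-3) + (-1) = -4 and det A = (-3)·(-1) - 4·0 = 3 - 0 = 3.
So p(z) = det(zI - A) = z^2 + 4z + 3.
Factor z^2 + 4z + 3: two numbers with sum -4 and product 3 are -1 and -3, so z^2 + 4z + 3 = (z + 1)(z + 3).
Hence p(z) = (z + 1) (z + 3), with roots -3, -1.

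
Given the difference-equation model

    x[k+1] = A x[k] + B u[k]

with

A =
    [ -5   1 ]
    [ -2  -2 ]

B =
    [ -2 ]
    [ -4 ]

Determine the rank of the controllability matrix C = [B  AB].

AB = [[6], [12]]
Controllability matrix C = [B  AB] = [[-2, 6], [-4, 12]]
Every column of C is a scalar multiple of column 1 = [-2, -4] (multipliers 1, -3), so the columns span a one-dimensional space.
C ≠ 0, hence rank(C) = 1.
rank(C) = 1 < n = 2, so the pair (A, B) is not completely controllable.

1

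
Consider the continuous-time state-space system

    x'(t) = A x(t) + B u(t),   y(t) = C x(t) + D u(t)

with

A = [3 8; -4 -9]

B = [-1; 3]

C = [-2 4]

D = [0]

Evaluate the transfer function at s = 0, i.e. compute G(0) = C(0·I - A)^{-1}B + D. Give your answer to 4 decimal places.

G(0) = C(-A)^{-1}B + D = -C A^{-1} B + D.
det A = 5, so A^{-1} = (1/5)·adj(A) = [[-9/5, -8/5], [4/5, 3/5]]
A^{-1} B = [-3, 1]^T
C A^{-1} B = 10
G(0) = D - C A^{-1} B = 0 - (10) = -10

-10.0000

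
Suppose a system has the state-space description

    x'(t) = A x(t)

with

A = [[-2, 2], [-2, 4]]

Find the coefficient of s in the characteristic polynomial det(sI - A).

-2

For a 2×2 matrix, det(sI - A) = s^2 - (tr A)s + det A.
tr A = 2, det A = -4.
So p(s) = s^2 - 2s - 4.
The coefficient of s is -2.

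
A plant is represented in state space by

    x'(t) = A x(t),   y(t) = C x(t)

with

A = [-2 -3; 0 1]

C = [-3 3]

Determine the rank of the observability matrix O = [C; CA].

2

CA = [[6, 12]]
Observability matrix O = [C; CA] = [[-3, 3], [6, 12]]
det(O) = (-3)·12 - 3·6 = -36 - 18 = -54 ≠ 0, so rank(O) = 2.
rank(O) = 2 = n, so the pair (A, C) is completely observable.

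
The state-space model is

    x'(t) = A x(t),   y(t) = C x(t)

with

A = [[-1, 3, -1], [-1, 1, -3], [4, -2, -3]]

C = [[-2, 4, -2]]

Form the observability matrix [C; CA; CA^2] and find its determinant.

CA = [[-10, 2, -4]]
CA^2 = [[-8, -20, 16]]
Observability matrix O = [C; CA; CA^2] = [[-2, 4, -2], [-10, 2, -4], [-8, -20, 16]]
Expanding along the first row, det(O) = (-2)·(2·16 - (-4)·(-20)) - 4·((-10)·16 - (-4)·(-8)) + (-2)·((-10)·(-20) - 2·(-8)) = (-2)·(-48) - 4·(-192) + (-2)·216 = 432
Since det(O) ≠ 0, rank(O) = 3 and the system is completely observable.

432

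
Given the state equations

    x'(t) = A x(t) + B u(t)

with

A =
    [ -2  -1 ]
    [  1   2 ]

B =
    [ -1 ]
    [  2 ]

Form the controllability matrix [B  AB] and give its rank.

AB = [[0], [3]]
Controllability matrix C = [B  AB] = [[-1, 0], [2, 3]]
det(C) = (-1)·3 - 0·2 = -3 - 0 = -3 ≠ 0, so rank(C) = 2.
rank(C) = 2 = n, so the pair (A, B) is completely controllable.

2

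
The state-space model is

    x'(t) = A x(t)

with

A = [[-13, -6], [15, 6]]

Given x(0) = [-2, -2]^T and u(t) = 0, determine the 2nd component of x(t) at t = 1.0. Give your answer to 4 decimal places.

det(sI - A) = s^2 - (tr A)s + det A, with tr A = (-13) + 6 = -7 and det A = (-13)·6 - (-6)·15 = -78 - (-90) = 12.
So p(s) = det(sI - A) = s^2 + 7s + 12.
Factor s^2 + 7s + 12: two numbers with sum -7 and product 12 are -3 and -4, so s^2 + 7s + 12 = (s + 3)(s + 4).
Hence p(s) = (s + 3) (s + 4), with roots -4, -3.
The eigenvalues -4, -3 are distinct and real, so A is diagonalisable and x(t) = e^{At} x(0) = V diag(e^{λ_i t}) V^{-1} x(0), where the columns of V are the eigenvectors.
λ = -4: A - (-4)I = [[-9, -6], [15, 10]]. Row 1 gives (-9)·v1 + (-6)·v2 = 0, so take v_1 = [2, -3]^T.
λ = -3: A - (-3)I = [[-10, -6], [15, 9]]. Row 1 gives (-10)·v1 + (-6)·v2 = 0, so take v_2 = [-3, 5]^T.
V = [v_1 v_2] = [[2, -3], [-3, 5]] has det V = 1, so V^{-1} = adj(V)/det V = [[5, 3], [3, 2]].
Modal coordinates z(0) = V^{-1} x(0): 5·(-2) + 3·(-2) = -16; 3·(-2) + 2·(-2) = -10; so z(0) = [-16, -10]^T.
x_2(t) = Σ_i (v_i)_2 · z_i(0) · e^{λ_i t} (row 2 of V times the modal terms).
x_2(1.0) = (-3)·(-16)·e^{-4·1.0} + 5·(-10)·e^{-3·1.0} = 48·0.018316 + (-50)·0.049787 = -1.6102.

-1.6102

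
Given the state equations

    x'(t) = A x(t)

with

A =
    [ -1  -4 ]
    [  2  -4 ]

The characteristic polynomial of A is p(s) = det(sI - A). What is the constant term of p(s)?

12

For a 2×2 matrix, det(sI - A) = s^2 - (tr A)s + det A.
tr A = -5, det A = 12.
So p(s) = s^2 + 5s + 12.
The constant term is 12.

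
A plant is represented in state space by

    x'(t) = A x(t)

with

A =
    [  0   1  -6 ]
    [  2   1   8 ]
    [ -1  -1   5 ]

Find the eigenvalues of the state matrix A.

det(sI - A) = s^3 - (tr A)s^2 + (M11 + M22 + M33)s - det A, where Mii is the 2×2 principal minor of A obtained by deleting row i and column i.
tr A = 0 + 1 + 5 = 6; M11 = 1·5 - 8·(-1) = 5 - (-8) = 13; M22 = 0·5 - (-6)·(-1) = 0 - 6 = -6; M33 = 0·1 - 1·2 = 0 - 2 = -2; sum of minors = 5.
det A = 0·(1·5 - 8·(-1)) - 1·(2·5 - 8·(-1)) + (-6)·(2·(-1) - 1·(-1)) = 0·13 - 1·18 + (-6)·(-1) = -12.
So p(s) = det(sI - A) = s^3 - 6s^2 + 5s + 12.
Rational-root test: any integer root divides 12. Testing small divisors, s = -1 works: p(-1) = -1 + (-6) + (-5) + 12 = 0, so (s + 1) is a factor.
Dividing, p(s) = (s + 1)(s^2 - 7s + 12).
Factor s^2 - 7s + 12: two numbers with sum 7 and product 12 are 4 and 3, so s^2 - 7s + 12 = (s - 4)(s - 3).
Hence p(s) = (s - 4) (s - 3) (s + 1), with roots -1, 3, 4.
At least one eigenvalue has non-negative real part, so the system is not asymptotically stable.

-1, 3, 4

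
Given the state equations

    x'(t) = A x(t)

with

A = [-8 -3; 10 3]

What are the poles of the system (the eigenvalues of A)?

det(sI - A) = s^2 - (tr A)s + det A, with tr A = (-8) + 3 = -5 and det A = (-8)·3 - (-3)·10 = -24 - (-30) = 6.
So p(s) = det(sI - A) = s^2 + 5s + 6.
Factor s^2 + 5s + 6: two numbers with sum -5 and product 6 are -2 and -3, so s^2 + 5s + 6 = (s + 2)(s + 3).
Hence p(s) = (s + 2) (s + 3), with roots -3, -2.
All eigenvalues have negative real part, so the system is asymptotically stable.

-3, -2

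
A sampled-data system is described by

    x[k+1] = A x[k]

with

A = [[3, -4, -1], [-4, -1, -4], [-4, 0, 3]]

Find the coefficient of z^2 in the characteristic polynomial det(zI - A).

-5

Expand det(zI - A) for the 3×3 matrix.
p(z) = z^3 - 5z^2 - 17z + 117.
(Check: constant term = det(-A) = (-1)^3 det A = 117; coefficient of z^2 = -tr A = -5.)
The coefficient of z^2 is -5.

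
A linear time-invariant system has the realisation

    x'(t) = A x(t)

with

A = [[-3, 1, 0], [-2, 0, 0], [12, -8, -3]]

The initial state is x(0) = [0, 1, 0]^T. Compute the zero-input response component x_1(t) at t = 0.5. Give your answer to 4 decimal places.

det(sI - A) = s^3 - (tr A)s^2 + (M11 + M22 + M33)s - det A, where Mii is the 2×2 principal minor of A obtained by deleting row i and column i.
tr A = (-3) + 0 + (-3) = -6; M11 = 0·(-3) - 0·(-8) = 0 - 0 = 0; M22 = (-3)·(-3) - 0·12 = 9 - 0 = 9; M33 = (-3)·0 - 1·(-2) = 0 - (-2) = 2; sum of minors = 11.
det A = (-3)·(0·(-3) - 0·(-8)) - 1·((-2)·(-3) - 0·12) + 0·((-2)·(-8) - 0·12) = (-3)·0 - 1·6 + 0·16 = -6.
So p(s) = det(sI - A) = s^3 + 6s^2 + 11s + 6.
Rational-root test: any integer root divides 6. Testing small divisors, s = -1 works: p(-1) = -1 + 6 + (-11) + 6 = 0, so (s + 1) is a factor.
Dividing, p(s) = (s + 1)(s^2 + 5s + 6).
Factor s^2 + 5s + 6: two numbers with sum -5 and product 6 are -2 and -3, so s^2 + 5s + 6 = (s + 2)(s + 3).
Hence p(s) = (s + 1) (s + 2) (s + 3), with roots -3, -2, -1.
The eigenvalues -3, -2, -1 are distinct and real, so A is diagonalisable and x(t) = e^{At} x(0) = V diag(e^{λ_i t}) V^{-1} x(0), where the columns of V are the eigenvectors.
λ = -3: A - (-3)I = [[0, 1, 0], [-2, 3, 0], [12, -8, 0]]. v must be orthogonal to every row; (row 1) × (row 2) = [0, 0, 2], so take v_1 = [0, 0, 1]^T.
λ = -2: A - (-2)I = [[-1, 1, 0], [-2, 2, 0], [12, -8, -1]]. v must be orthogonal to every row; (row 1) × (row 3) = [-1, -1, -4], so take v_2 = [-1, -1, -4]^T.
λ = -1: A - (-1)I = [[-2, 1, 0], [-2, 1, 0], [12, -8, -2]]. v must be orthogonal to every row; (row 1) × (row 3) = [-2, -4, 4], so take v_3 = [1, 2, -2]^T.
V = [v_1 v_2 v_3] = [[0, -1, 1], [0, -1, 2], [1, -4, -2]] has det V = -1, so V^{-1} = adj(V)/det V = [[-10, 6, 1], [-2, 1, 0], [-1, 1, 0]].
Modal coordinates z(0) = V^{-1} x(0): (-10)·0 + 6·1 + 1·0 = 6; (-2)·0 + 1·1 + 0·0 = 1; (-1)·0 + 1·1 + 0·0 = 1; so z(0) = [6, 1, 1]^T.
x_1(t) = Σ_i (v_i)_1 · z_i(0) · e^{λ_i t} (row 1 of V times the modal terms).
x_1(0.5) = 0·6·e^{-3·0.5} + (-1)·1·e^{-2·0.5} + 1·1·e^{-1·0.5} = 0·0.223130 + (-1)·0.367879 + 1·0.606531 = 0.2387.

0.2387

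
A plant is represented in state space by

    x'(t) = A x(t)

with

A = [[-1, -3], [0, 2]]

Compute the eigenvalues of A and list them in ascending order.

det(sI - A) = s^2 - (tr A)s + det A, with tr A = (-1) + 2 = 1 and det A = (-1)·2 - (-3)·0 = -2 - 0 = -2.
So p(s) = det(sI - A) = s^2 - s - 2.
Factor s^2 - s - 2: two numbers with sum 1 and product -2 are 2 and -1, so s^2 - s - 2 = (s - 2)(s + 1).
Hence p(s) = (s - 2) (s + 1), with roots -1, 2.
At least one eigenvalue has non-negative real part, so the system is not asymptotically stable.

-1, 2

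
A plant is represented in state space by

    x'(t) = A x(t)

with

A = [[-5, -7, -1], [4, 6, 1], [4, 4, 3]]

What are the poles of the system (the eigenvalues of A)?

det(sI - A) = s^3 - (tr A)s^2 + (M11 + M22 + M33)s - det A, where Mii is the 2×2 principal minor of A obtained by deleting row i and column i.
tr A = (-5) + 6 + 3 = 4; M11 = 6·3 - 1·4 = 18 - 4 = 14; M22 = (-5)·3 - (-1)·4 = -15 - (-4) = -11; M33 = (-5)·6 - (-7)·4 = -30 - (-28) = -2; sum of minors = 1.
det A = (-5)·(6·3 - 1·4) - (-7)·(4·3 - 1·4) + (-1)·(4·4 - 6·4) = (-5)·14 - (-7)·8 + (-1)·(-8) = -6.
So p(s) = det(sI - A) = s^3 - 4s^2 + s + 6.
Rational-root test: any integer root divides 6. Testing small divisors, s = -1 works: p(-1) = -1 + (-4) + (-1) + 6 = 0, so (s + 1) is a factor.
Dividing, p(s) = (s + 1)(s^2 - 5s + 6).
Factor s^2 - 5s + 6: two numbers with sum 5 and product 6 are 3 and 2, so s^2 - 5s + 6 = (s - 3)(s - 2).
Hence p(s) = (s - 3) (s - 2) (s + 1), with roots -1, 2, 3.
At least one eigenvalue has non-negative real part, so the system is not asymptotically stable.

-1, 2, 3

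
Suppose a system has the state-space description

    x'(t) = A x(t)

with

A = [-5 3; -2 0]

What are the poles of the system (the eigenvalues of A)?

-3, -2

det(sI - A) = s^2 - (tr A)s + det A, with tr A = (-5) + 0 = -5 and det A = (-5)·0 - 3·(-2) = 0 - (-6) = 6.
So p(s) = det(sI - A) = s^2 + 5s + 6.
Factor s^2 + 5s + 6: two numbers with sum -5 and product 6 are -2 and -3, so s^2 + 5s + 6 = (s + 2)(s + 3).
Hence p(s) = (s + 2) (s + 3), with roots -3, -2.
All eigenvalues have negative real part, so the system is asymptotically stable.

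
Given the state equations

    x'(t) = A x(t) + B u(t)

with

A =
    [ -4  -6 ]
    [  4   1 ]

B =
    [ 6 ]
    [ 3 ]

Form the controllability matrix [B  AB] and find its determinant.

288

AB = [[-42], [27]]
Controllability matrix C = [B  AB] = [[6, -42], [3, 27]]
det(C) = 6·27 - (-42)·3 = 162 - (-126) = 288
Since det(C) ≠ 0, rank(C) = 2 and the system is completely controllable.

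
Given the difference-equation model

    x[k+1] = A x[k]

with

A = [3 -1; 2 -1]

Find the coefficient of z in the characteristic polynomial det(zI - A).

For a 2×2 matrix, det(zI - A) = z^2 - (tr A)z + det A.
tr A = 2, det A = -1.
So p(z) = z^2 - 2z - 1.
The coefficient of z is -2.

-2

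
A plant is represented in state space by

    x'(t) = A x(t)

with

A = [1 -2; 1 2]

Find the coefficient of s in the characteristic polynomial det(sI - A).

-3

For a 2×2 matrix, det(sI - A) = s^2 - (tr A)s + det A.
tr A = 3, det A = 4.
So p(s) = s^2 - 3s + 4.
The coefficient of s is -3.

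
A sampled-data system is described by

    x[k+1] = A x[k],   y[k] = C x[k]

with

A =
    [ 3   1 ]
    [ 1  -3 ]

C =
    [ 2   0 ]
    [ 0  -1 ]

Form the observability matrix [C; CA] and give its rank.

2

CA = [[6, 2], [-1, 3]]
Observability matrix O = [C; CA] = [[2, 0], [0, -1], [6, 2], [-1, 3]]
Take the 2×2 submatrix of O formed by rows 1, 2: [[2, 0], [0, -1]]. Its determinant is 2·(-1) - 0·0 = -2 - 0 = -2 ≠ 0.
So rank(O) ≥ 2; since O has 2 columns, rank(O) = 2.
rank(O) = 2 = n, so the pair (A, C) is completely observable.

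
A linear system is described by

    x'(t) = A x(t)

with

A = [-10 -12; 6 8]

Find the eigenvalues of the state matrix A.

-4, 2

det(sI - A) = s^2 - (tr A)s + det A, with tr A = (-10) + 8 = -2 and det A = (-10)·8 - (-12)·6 = -80 - (-72) = -8.
So p(s) = det(sI - A) = s^2 + 2s - 8.
Factor s^2 + 2s - 8: two numbers with sum -2 and product -8 are 2 and -4, so s^2 + 2s - 8 = (s - 2)(s + 4).
Hence p(s) = (s - 2) (s + 4), with roots -4, 2.
At least one eigenvalue has non-negative real part, so the system is not asymptotically stable.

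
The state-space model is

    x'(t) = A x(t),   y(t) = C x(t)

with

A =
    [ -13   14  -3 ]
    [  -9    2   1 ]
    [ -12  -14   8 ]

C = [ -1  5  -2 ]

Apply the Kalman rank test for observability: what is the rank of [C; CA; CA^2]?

CA = [[-8, 24, -8]]
CA^2 = [[-16, 48, -16]]
Observability matrix O = [C; CA; CA^2] = [[-1, 5, -2], [-8, 24, -8], [-16, 48, -16]]
The columns c1, c2, c3 of O are linearly dependent: c1 + c2 + 2·c3 = 0 (check each entry), so rank(O) ≤ 2.
The 2×2 minor from rows 1, 2, columns 1, 2 is (-1)·24 - 5·(-8) = -24 - (-40) = 16 ≠ 0, so rank(O) = 2.
rank(O) = 2 < n = 3, so the pair (A, C) is not completely observable.

2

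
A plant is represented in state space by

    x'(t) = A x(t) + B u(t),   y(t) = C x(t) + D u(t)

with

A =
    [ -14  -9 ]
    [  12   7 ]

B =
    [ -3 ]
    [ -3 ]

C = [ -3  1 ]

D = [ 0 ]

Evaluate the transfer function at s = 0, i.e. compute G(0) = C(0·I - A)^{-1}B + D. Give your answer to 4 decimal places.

-22.2000

G(0) = C(-A)^{-1}B + D = -C A^{-1} B + D.
det A = 10, so A^{-1} = (1/10)·adj(A) = [[7/10, 9/10], [-6/5, -7/5]]
A^{-1} B = [-24/5, 39/5]^T
C A^{-1} B = 111/5
G(0) = D - C A^{-1} B = 0 - (111/5) = -111/5 ≈ -22.2000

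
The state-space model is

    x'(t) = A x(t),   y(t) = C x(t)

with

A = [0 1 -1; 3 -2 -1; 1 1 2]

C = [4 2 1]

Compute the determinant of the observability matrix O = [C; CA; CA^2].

192

CA = [[7, 1, -4]]
CA^2 = [[-1, 1, -16]]
Observability matrix O = [C; CA; CA^2] = [[4, 2, 1], [7, 1, -4], [-1, 1, -16]]
Expanding along the first row, det(O) = 4·(1·(-16) - (-4)·1) - 2·(7·(-16) - (-4)·(-1)) + 1·(7·1 - 1·(-1)) = 4·(-12) - 2·(-116) + 1·8 = 192
Since det(O) ≠ 0, rank(O) = 3 and the system is completely observable.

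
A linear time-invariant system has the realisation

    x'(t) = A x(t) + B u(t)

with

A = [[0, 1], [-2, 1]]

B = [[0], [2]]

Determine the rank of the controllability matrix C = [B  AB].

2

AB = [[2], [2]]
Controllability matrix C = [B  AB] = [[0, 2], [2, 2]]
det(C) = 0·2 - 2·2 = 0 - 4 = -4 ≠ 0, so rank(C) = 2.
rank(C) = 2 = n, so the pair (A, B) is completely controllable.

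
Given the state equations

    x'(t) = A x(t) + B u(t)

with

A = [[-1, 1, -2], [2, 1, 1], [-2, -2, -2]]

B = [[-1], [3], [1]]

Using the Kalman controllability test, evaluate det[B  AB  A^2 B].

-272

AB = [[2], [2], [-6]]
A^2B = [[12], [0], [4]]
Controllability matrix C = [B  AB  A^2B] = [[-1, 2, 12], [3, 2, 0], [1, -6, 4]]
Expanding along the first row, det(C) = (-1)·(2·4 - 0·(-6)) - 2·(3·4 - 0·1) + 12·(3·(-6) - 2·1) = (-1)·8 - 2·12 + 12·(-20) = -272
Since det(C) ≠ 0, rank(C) = 3 and the system is completely controllable.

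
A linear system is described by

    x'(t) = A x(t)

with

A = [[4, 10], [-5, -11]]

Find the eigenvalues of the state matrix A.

det(sI - A) = s^2 - (tr A)s + det A, with tr A = 4 + (-11) = -7 and det A = 4·(-11) - 10·(-5) = -44 - (-50) = 6.
So p(s) = det(sI - A) = s^2 + 7s + 6.
Factor s^2 + 7s + 6: two numbers with sum -7 and product 6 are -1 and -6, so s^2 + 7s + 6 = (s + 1)(s + 6).
Hence p(s) = (s + 1) (s + 6), with roots -6, -1.
All eigenvalues have negative real part, so the system is asymptotically stable.

-6, -1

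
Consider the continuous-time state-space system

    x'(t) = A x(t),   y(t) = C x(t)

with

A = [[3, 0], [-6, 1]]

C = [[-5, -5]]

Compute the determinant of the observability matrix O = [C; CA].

CA = [[15, -5]]
Observability matrix O = [C; CA] = [[-5, -5], [15, -5]]
det(O) = (-5)·(-5) - (-5)·15 = 25 - (-75) = 100
Since det(O) ≠ 0, rank(O) = 2 and the system is completely observable.

100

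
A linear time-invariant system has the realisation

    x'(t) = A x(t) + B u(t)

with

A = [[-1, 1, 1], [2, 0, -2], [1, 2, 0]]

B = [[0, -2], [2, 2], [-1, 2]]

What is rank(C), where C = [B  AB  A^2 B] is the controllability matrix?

AB = [[1, 6], [2, -8], [4, 2]]
A^2B = [[5, -12], [-6, 8], [5, -10]]
Controllability matrix C = [B  AB  A^2B] = [[0, -2, 1, 6, 5, -12], [2, 2, 2, -8, -6, 8], [-1, 2, 4, 2, 5, -10]]
Take the 3×3 submatrix of C formed by columns 1, 2, 3: [[0, -2, 1], [2, 2, 2], [-1, 2, 4]]. Its determinant is 0·(2·4 - 2·2) - (-2)·(2·4 - 2·(-1)) + 1·(2·2 - 2·(-1)) = 0·4 - (-2)·10 + 1·6 = 26 ≠ 0.
So rank(C) ≥ 3; since C has 3 rows, rank(C) = 3.
rank(C) = 3 = n, so the pair (A, B) is completely controllable.

3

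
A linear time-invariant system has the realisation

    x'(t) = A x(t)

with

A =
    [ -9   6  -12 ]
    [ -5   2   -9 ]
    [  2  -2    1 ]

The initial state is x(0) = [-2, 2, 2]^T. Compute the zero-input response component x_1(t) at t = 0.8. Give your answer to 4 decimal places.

0.6361

det(sI - A) = s^3 - (tr A)s^2 + (M11 + M22 + M33)s - det A, where Mii is the 2×2 principal minor of A obtained by deleting row i and column i.
tr A = (-9) + 2 + 1 = -6; M11 = 2·1 - (-9)·(-2) = 2 - 18 = -16; M22 = (-9)·1 - (-12)·2 = -9 - (-24) = 15; M33 = (-9)·2 - 6·(-5) = -18 - (-30) = 12; sum of minors = 11.
det A = (-9)·(2·1 - (-9)·(-2)) - 6·((-5)·1 - (-9)·2) + (-12)·((-5)·(-2) - 2·2) = (-9)·(-16) - 6·13 + (-12)·6 = -6.
So p(s) = det(sI - A) = s^3 + 6s^2 + 11s + 6.
Rational-root test: any integer root divides 6. Testing small divisors, s = -1 works: p(-1) = -1 + 6 + (-11) + 6 = 0, so (s + 1) is a factor.
Dividing, p(s) = (s + 1)(s^2 + 5s + 6).
Factor s^2 + 5s + 6: two numbers with sum -5 and product 6 are -2 and -3, so s^2 + 5s + 6 = (s + 2)(s + 3).
Hence p(s) = (s + 1) (s + 2) (s + 3), with roots -3, -2, -1.
The eigenvalues -3, -2, -1 are distinct and real, so A is diagonalisable and x(t) = e^{At} x(0) = V diag(e^{λ_i t}) V^{-1} x(0), where the columns of V are the eigenvectors.
λ = -3: A - (-3)I = [[-6, 6, -12], [-5, 5, -9], [2, -2, 4]]. v must be orthogonal to every row; (row 1) × (row 2) = [6, 6, 0], so take v_1 = [1, 1, 0]^T.
λ = -2: A - (-2)I = [[-7, 6, -12], [-5, 4, -9], [2, -2, 3]]. v must be orthogonal to every row; (row 1) × (row 2) = [-6, -3, 2], so take v_2 = [-6, -3, 2]^T.
λ = -1: A - (-1)I = [[-8, 6, -12], [-5, 3, -9], [2, -2, 2]]. v must be orthogonal to every row; (row 1) × (row 2) = [-18, -12, 6], so take v_3 = [-3, -2, 1]^T.
V = [v_1 v_2 v_3] = [[1, -6, -3], [1, -3, -2], [0, 2, 1]] has det V = 1, so V^{-1} = adj(V)/det V = [[1, 0, 3], [-1, 1, -1], [2, -2, 3]].
Modal coordinates z(0) = V^{-1} x(0): 1·(-2) + 0·2 + 3·2 = 4; (-1)·(-2) + 1·2 + (-1)·2 = 2; 2·(-2) + (-2)·2 + 3·2 = -2; so z(0) = [4, 2, -2]^T.
x_1(t) = Σ_i (v_i)_1 · z_i(0) · e^{λ_i t} (row 1 of V times the modal terms).
x_1(0.8) = 1·4·e^{-3·0.8} + (-6)·2·e^{-2·0.8} + (-3)·(-2)·e^{-1·0.8} = 4·0.090718 + (-12)·0.201897 + 6·0.449329 = 0.6361.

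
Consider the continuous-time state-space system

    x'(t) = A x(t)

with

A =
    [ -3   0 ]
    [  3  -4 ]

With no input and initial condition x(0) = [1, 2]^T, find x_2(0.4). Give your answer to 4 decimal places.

0.7017

det(sI - A) = s^2 - (tr A)s + det A, with tr A = (-3) + (-4) = -7 and det A = (-3)·(-4) - 0·3 = 12 - 0 = 12.
So p(s) = det(sI - A) = s^2 + 7s + 12.
Factor s^2 + 7s + 12: two numbers with sum -7 and product 12 are -3 and -4, so s^2 + 7s + 12 = (s + 3)(s + 4).
Hence p(s) = (s + 3) (s + 4), with roots -4, -3.
The eigenvalues -4, -3 are distinct and real, so A is diagonalisable and x(t) = e^{At} x(0) = V diag(e^{λ_i t}) V^{-1} x(0), where the columns of V are the eigenvectors.
λ = -4: A - (-4)I = [[1, 0], [3, 0]]. Row 1 gives 1·v1 + 0·v2 = 0, so take v_1 = [0, 1]^T.
λ = -3: A - (-3)I = [[0, 0], [3, -1]]. Row 2 gives 3·v1 + (-1)·v2 = 0, so take v_2 = [1, 3]^T.
V = [v_1 v_2] = [[0, 1], [1, 3]] has det V = -1, so V^{-1} = adj(V)/det V = [[-3, 1], [1, 0]].
Modal coordinates z(0) = V^{-1} x(0): (-3)·1 + 1·2 = -1; 1·1 + 0·2 = 1; so z(0) = [-1, 1]^T.
x_2(t) = Σ_i (v_i)_2 · z_i(0) · e^{λ_i t} (row 2 of V times the modal terms).
x_2(0.4) = 1·(-1)·e^{-4·0.4} + 3·1·e^{-3·0.4} = (-1)·0.201897 + 3·0.301194 = 0.7017.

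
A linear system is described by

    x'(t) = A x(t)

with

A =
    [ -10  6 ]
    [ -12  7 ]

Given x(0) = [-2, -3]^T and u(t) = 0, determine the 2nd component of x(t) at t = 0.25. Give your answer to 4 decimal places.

-2.3364

det(sI - A) = s^2 - (tr A)s + det A, with tr A = (-10) + 7 = -3 and det A = (-10)·7 - 6·(-12) = -70 - (-72) = 2.
So p(s) = det(sI - A) = s^2 + 3s + 2.
Factor s^2 + 3s + 2: two numbers with sum -3 and product 2 are -1 and -2, so s^2 + 3s + 2 = (s + 1)(s + 2).
Hence p(s) = (s + 1) (s + 2), with roots -2, -1.
The eigenvalues -2, -1 are distinct and real, so A is diagonalisable and x(t) = e^{At} x(0) = V diag(e^{λ_i t}) V^{-1} x(0), where the columns of V are the eigenvectors.
λ = -2: A - (-2)I = [[-8, 6], [-12, 9]]. Row 1 gives (-8)·v1 + 6·v2 = 0, so take v_1 = [-3, -4]^T.
λ = -1: A - (-1)I = [[-9, 6], [-12, 8]]. Row 1 gives (-9)·v1 + 6·v2 = 0, so take v_2 = [2, 3]^T.
V = [v_1 v_2] = [[-3, 2], [-4, 3]] has det V = -1, so V^{-1} = adj(V)/det V = [[-3, 2], [-4, 3]].
Modal coordinates z(0) = V^{-1} x(0): (-3)·(-2) + 2·(-3) = 0; (-4)·(-2) + 3·(-3) = -1; so z(0) = [0, -1]^T.
x_2(t) = Σ_i (v_i)_2 · z_i(0) · e^{λ_i t} (row 2 of V times the modal terms).
x_2(0.25) = (-4)·0·e^{-2·0.25} + 3·(-1)·e^{-1·0.25} = 0·0.606531 + (-3)·0.778801 = -2.3364.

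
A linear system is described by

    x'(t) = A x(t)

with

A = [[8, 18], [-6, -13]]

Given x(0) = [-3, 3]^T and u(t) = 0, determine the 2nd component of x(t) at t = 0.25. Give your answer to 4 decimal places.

det(sI - A) = s^2 - (tr A)s + det A, with tr A = 8 + (-13) = -5 and det A = 8·(-13) - 18·(-6) = -104 - (-108) = 4.
So p(s) = det(sI - A) = s^2 + 5s + 4.
Factor s^2 + 5s + 4: two numbers with sum -5 and product 4 are -1 and -4, so s^2 + 5s + 4 = (s + 1)(s + 4).
Hence p(s) = (s + 1) (s + 4), with roots -4, -1.
The eigenvalues -4, -1 are distinct and real, so A is diagonalisable and x(t) = e^{At} x(0) = V diag(e^{λ_i t}) V^{-1} x(0), where the columns of V are the eigenvectors.
λ = -4: A - (-4)I = [[12, 18], [-6, -9]]. Row 1 gives 12·v1 + 18·v2 = 0, so take v_1 = [3, -2]^T.
λ = -1: A - (-1)I = [[9, 18], [-6, -12]]. Row 1 gives 9·v1 + 18·v2 = 0, so take v_2 = [-2, 1]^T.
V = [v_1 v_2] = [[3, -2], [-2, 1]] has det V = -1, so V^{-1} = adj(V)/det V = [[-1, -2], [-2, -3]].
Modal coordinates z(0) = V^{-1} x(0): (-1)·(-3) + (-2)·3 = -3; (-2)·(-3) + (-3)·3 = -3; so z(0) = [-3, -3]^T.
x_2(t) = Σ_i (v_i)_2 · z_i(0) · e^{λ_i t} (row 2 of V times the modal terms).
x_2(0.25) = (-2)·(-3)·e^{-4·0.25} + 1·(-3)·e^{-1·0.25} = 6·0.367879 + (-3)·0.778801 = -0.1291.

-0.1291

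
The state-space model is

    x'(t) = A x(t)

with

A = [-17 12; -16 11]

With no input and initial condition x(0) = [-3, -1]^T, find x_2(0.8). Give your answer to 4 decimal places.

det(sI - A) = s^2 - (tr A)s + det A, with tr A = (-17) + 11 = -6 and det A = (-17)·11 - 12·(-16) = -187 - (-192) = 5.
So p(s) = det(sI - A) = s^2 + 6s + 5.
Factor s^2 + 6s + 5: two numbers with sum -6 and product 5 are -1 and -5, so s^2 + 6s + 5 = (s + 1)(s + 5).
Hence p(s) = (s + 1) (s + 5), with roots -5, -1.
The eigenvalues -5, -1 are distinct and real, so A is diagonalisable and x(t) = e^{At} x(0) = V diag(e^{λ_i t}) V^{-1} x(0), where the columns of V are the eigenvectors.
λ = -5: A - (-5)I = [[-12, 12], [-16, 16]]. Row 1 gives (-12)·v1 + 12·v2 = 0, so take v_1 = [1, 1]^T.
λ = -1: A - (-1)I = [[-16, 12], [-16, 12]]. Row 1 gives (-16)·v1 + 12·v2 = 0, so take v_2 = [3, 4]^T.
V = [v_1 v_2] = [[1, 3], [1, 4]] has det V = 1, so V^{-1} = adj(V)/det V = [[4, -3], [-1, 1]].
Modal coordinates z(0) = V^{-1} x(0): 4·(-3) + (-3)·(-1) = -9; (-1)·(-3) + 1·(-1) = 2; so z(0) = [-9, 2]^T.
x_2(t) = Σ_i (v_i)_2 · z_i(0) · e^{λ_i t} (row 2 of V times the modal terms).
x_2(0.8) = 1·(-9)·e^{-5·0.8} + 4·2·e^{-1·0.8} = (-9)·0.018316 + 8·0.449329 = 3.4298.

3.4298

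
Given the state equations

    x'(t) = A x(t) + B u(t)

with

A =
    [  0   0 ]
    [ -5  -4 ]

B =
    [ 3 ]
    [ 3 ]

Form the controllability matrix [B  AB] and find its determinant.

-81

AB = [[0], [-27]]
Controllability matrix C = [B  AB] = [[3, 0], [3, -27]]
det(C) = 3·(-27) - 0·3 = -81 - 0 = -81
Since det(C) ≠ 0, rank(C) = 2 and the system is completely controllable.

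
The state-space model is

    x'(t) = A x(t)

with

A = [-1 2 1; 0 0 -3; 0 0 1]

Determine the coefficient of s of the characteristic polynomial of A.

Expand det(sI - A) for the 3×3 matrix.
p(s) = s^3 - s.
(Check: constant term = det(-A) = (-1)^3 det A = 0; coefficient of s^2 = -tr A = 0.)
The coefficient of s is -1.

-1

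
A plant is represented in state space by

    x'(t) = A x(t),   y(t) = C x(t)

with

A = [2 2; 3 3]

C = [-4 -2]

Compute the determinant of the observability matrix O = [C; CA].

CA = [[-14, -14]]
Observability matrix O = [C; CA] = [[-4, -2], [-14, -14]]
det(O) = (-4)·(-14) - (-2)·(-14) = 56 - 28 = 28
Since det(O) ≠ 0, rank(O) = 2 and the system is completely observable.

28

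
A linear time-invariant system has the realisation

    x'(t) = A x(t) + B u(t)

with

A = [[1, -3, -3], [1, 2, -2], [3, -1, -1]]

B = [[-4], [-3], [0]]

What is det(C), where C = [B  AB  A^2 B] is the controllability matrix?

AB = [[5], [-10], [-9]]
A^2B = [[62], [3], [34]]
Controllability matrix C = [B  AB  A^2B] = [[-4, 5, 62], [-3, -10, 3], [0, -9, 34]]
Expanding along the first row, det(C) = (-4)·((-10)·34 - 3·(-9)) - 5·((-3)·34 - 3·0) + 62·((-3)·(-9) - (-10)·0) = (-4)·(-313) - 5·(-102) + 62·27 = 3436
Since det(C) ≠ 0, rank(C) = 3 and the system is completely controllable.

3436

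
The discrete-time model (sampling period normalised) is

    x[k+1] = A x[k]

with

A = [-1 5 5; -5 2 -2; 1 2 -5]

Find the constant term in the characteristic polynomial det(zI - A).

189

Expand det(zI - A) for the 3×3 matrix.
p(z) = z^3 + 4z^2 + 17z + 189.
(Check: constant term = det(-A) = (-1)^3 det A = 189; coefficient of z^2 = -tr A = 4.)
The constant term is 189.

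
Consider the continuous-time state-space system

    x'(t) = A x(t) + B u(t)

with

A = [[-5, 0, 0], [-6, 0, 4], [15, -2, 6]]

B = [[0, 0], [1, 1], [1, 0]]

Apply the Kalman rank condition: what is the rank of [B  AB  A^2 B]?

2

AB = [[0, 0], [4, 0], [4, -2]]
A^2B = [[0, 0], [16, -8], [16, -12]]
Controllability matrix C = [B  AB  A^2B] = [[0, 0, 0, 0, 0, 0], [1, 1, 4, 0, 16, -8], [1, 0, 4, -2, 16, -12]]
Row 1 of C is identically zero, so rank(C) ≤ 2.
The 2×2 minor from rows 2, 3, columns 1, 2 is 1·0 - 1·1 = 0 - 1 = -1 ≠ 0, so rank(C) = 2.
rank(C) = 2 < n = 3, so the pair (A, B) is not completely controllable.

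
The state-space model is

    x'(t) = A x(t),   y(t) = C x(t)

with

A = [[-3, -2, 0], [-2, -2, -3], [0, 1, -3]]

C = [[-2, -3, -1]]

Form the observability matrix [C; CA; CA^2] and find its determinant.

-36

CA = [[12, 9, 12]]
CA^2 = [[-54, -30, -63]]
Observability matrix O = [C; CA; CA^2] = [[-2, -3, -1], [12, 9, 12], [-54, -30, -63]]
Expanding along the first row, det(O) = (-2)·(9·(-63) - 12·(-30)) - (-3)·(12·(-63) - 12·(-54)) + (-1)·(12·(-30) - 9·(-54)) = (-2)·(-207) - (-3)·(-108) + (-1)·126 = -36
Since det(O) ≠ 0, rank(O) = 3 and the system is completely observable.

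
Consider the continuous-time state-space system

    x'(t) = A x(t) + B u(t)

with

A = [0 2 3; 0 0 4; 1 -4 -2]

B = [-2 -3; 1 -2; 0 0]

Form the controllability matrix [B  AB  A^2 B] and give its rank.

AB = [[2, -4], [0, 0], [-6, 5]]
A^2B = [[-18, 15], [-24, 20], [14, -14]]
Controllability matrix C = [B  AB  A^2B] = [[-2, -3, 2, -4, -18, 15], [1, -2, 0, 0, -24, 20], [0, 0, -6, 5, 14, -14]]
Take the 3×3 submatrix of C formed by columns 1, 2, 3: [[-2, -3, 2], [1, -2, 0], [0, 0, -6]]. Its determinant is (-2)·((-2)·(-6) - 0·0) - (-3)·(1·(-6) - 0·0) + 2·(1·0 - (-2)·0) = (-2)·12 - (-3)·(-6) + 2·0 = -42 ≠ 0.
So rank(C) ≥ 3; since C has 3 rows, rank(C) = 3.
rank(C) = 3 = n, so the pair (A, B) is completely controllable.

3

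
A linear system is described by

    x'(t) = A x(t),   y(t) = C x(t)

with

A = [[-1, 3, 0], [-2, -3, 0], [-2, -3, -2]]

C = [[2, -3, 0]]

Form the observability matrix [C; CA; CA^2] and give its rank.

2

CA = [[4, 15, 0]]
CA^2 = [[-34, -33, 0]]
Observability matrix O = [C; CA; CA^2] = [[2, -3, 0], [4, 15, 0], [-34, -33, 0]]
Column 3 of O is identically zero, so rank(O) ≤ 2.
The 2×2 minor from rows 1, 2, columns 1, 2 is 2·15 - (-3)·4 = 30 - (-12) = 42 ≠ 0, so rank(O) = 2.
rank(O) = 2 < n = 3, so the pair (A, C) is not completely observable.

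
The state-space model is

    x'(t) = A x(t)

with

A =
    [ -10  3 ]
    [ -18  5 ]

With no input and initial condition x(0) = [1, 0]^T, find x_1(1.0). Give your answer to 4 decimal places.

det(sI - A) = s^2 - (tr A)s + det A, with tr A = (-10) + 5 = -5 and det A = (-10)·5 - 3·(-18) = -50 - (-54) = 4.
So p(s) = det(sI - A) = s^2 + 5s + 4.
Factor s^2 + 5s + 4: two numbers with sum -5 and product 4 are -1 and -4, so s^2 + 5s + 4 = (s + 1)(s + 4).
Hence p(s) = (s + 1) (s + 4), with roots -4, -1.
The eigenvalues -4, -1 are distinct and real, so A is diagonalisable and x(t) = e^{At} x(0) = V diag(e^{λ_i t}) V^{-1} x(0), where the columns of V are the eigenvectors.
λ = -4: A - (-4)I = [[-6, 3], [-18, 9]]. Row 1 gives (-6)·v1 + 3·v2 = 0, so take v_1 = [1, 2]^T.
λ = -1: A - (-1)I = [[-9, 3], [-18, 6]]. Row 1 gives (-9)·v1 + 3·v2 = 0, so take v_2 = [1, 3]^T.
V = [v_1 v_2] = [[1, 1], [2, 3]] has det V = 1, so V^{-1} = adj(V)/det V = [[3, -1], [-2, 1]].
Modal coordinates z(0) = V^{-1} x(0): 3·1 + (-1)·0 = 3; (-2)·1 + 1·0 = -2; so z(0) = [3, -2]^T.
x_1(t) = Σ_i (v_i)_1 · z_i(0) · e^{λ_i t} (row 1 of V times the modal terms).
x_1(1.0) = 1·3·e^{-4·1.0} + 1·(-2)·e^{-1·1.0} = 3·0.018316 + (-2)·0.367879 = -0.6808.

-0.6808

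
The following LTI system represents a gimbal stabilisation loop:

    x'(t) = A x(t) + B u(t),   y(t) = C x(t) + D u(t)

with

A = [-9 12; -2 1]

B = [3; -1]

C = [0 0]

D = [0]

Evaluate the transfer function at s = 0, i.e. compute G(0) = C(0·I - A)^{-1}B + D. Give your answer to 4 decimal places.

0.0000

G(0) = C(-A)^{-1}B + D = -C A^{-1} B + D.
det A = 15, so A^{-1} = (1/15)·adj(A) = [[1/15, -4/5], [2/15, -3/5]]
A^{-1} B = [1, 1]^T
C A^{-1} B = 0
G(0) = D - C A^{-1} B = 0 - (0) = 0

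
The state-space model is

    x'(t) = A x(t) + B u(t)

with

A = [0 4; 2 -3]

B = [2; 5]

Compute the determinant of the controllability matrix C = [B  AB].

-122

AB = [[20], [-11]]
Controllability matrix C = [B  AB] = [[2, 20], [5, -11]]
det(C) = 2·(-11) - 20·5 = -22 - 100 = -122
Since det(C) ≠ 0, rank(C) = 2 and the system is completely controllable.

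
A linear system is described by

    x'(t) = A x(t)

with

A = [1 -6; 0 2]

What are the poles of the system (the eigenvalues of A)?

det(sI - A) = s^2 - (tr A)s + det A, with tr A = 1 + 2 = 3 and det A = 1·2 - (-6)·0 = 2 - 0 = 2.
So p(s) = det(sI - A) = s^2 - 3s + 2.
Factor s^2 - 3s + 2: two numbers with sum 3 and product 2 are 2 and 1, so s^2 - 3s + 2 = (s - 2)(s - 1).
Hence p(s) = (s - 2) (s - 1), with roots 1, 2.
At least one eigenvalue has non-negative real part, so the system is not asymptotically stable.

1, 2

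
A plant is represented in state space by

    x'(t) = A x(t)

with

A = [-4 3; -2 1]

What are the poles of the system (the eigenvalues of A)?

-2, -1

det(sI - A) = s^2 - (tr A)s + det A, with tr A = (-4) + 1 = -3 and det A = (-4)·1 - 3·(-2) = -4 - (-6) = 2.
So p(s) = det(sI - A) = s^2 + 3s + 2.
Factor s^2 + 3s + 2: two numbers with sum -3 and product 2 are -1 and -2, so s^2 + 3s + 2 = (s + 1)(s + 2).
Hence p(s) = (s + 1) (s + 2), with roots -2, -1.
All eigenvalues have negative real part, so the system is asymptotically stable.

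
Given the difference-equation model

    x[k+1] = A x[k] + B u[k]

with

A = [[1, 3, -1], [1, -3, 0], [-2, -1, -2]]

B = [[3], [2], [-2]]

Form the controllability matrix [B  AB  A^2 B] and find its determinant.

AB = [[11], [-3], [-4]]
A^2B = [[6], [20], [-11]]
Controllability matrix C = [B  AB  A^2B] = [[3, 11, 6], [2, -3, 20], [-2, -4, -11]]
Expanding along the first row, det(C) = 3·((-3)·(-11) - 20·(-4)) - 11·(2·(-11) - 20·(-2)) + 6·(2·(-4) - (-3)·(-2)) = 3·113 - 11·18 + 6·(-14) = 57
Since det(C) ≠ 0, rank(C) = 3 and the system is completely controllable.

57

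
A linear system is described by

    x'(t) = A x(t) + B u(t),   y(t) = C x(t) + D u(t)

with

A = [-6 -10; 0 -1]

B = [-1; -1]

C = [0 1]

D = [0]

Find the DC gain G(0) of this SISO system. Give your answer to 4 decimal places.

-1.0000

G(0) = C(-A)^{-1}B + D = -C A^{-1} B + D.
det A = 6, so A^{-1} = (1/6)·adj(A) = [[-1/6, 5/3], [0, -1]]
A^{-1} B = [-3/2, 1]^T
C A^{-1} B = 1
G(0) = D - C A^{-1} B = 0 - (1) = -1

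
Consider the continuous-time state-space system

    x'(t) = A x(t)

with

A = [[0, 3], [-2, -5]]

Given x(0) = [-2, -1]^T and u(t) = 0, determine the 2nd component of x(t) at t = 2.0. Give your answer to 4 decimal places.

0.0925

det(sI - A) = s^2 - (tr A)s + det A, with tr A = 0 + (-5) = -5 and det A = 0·(-5) - 3·(-2) = 0 - (-6) = 6.
So p(s) = det(sI - A) = s^2 + 5s + 6.
Factor s^2 + 5s + 6: two numbers with sum -5 and product 6 are -2 and -3, so s^2 + 5s + 6 = (s + 2)(s + 3).
Hence p(s) = (s + 2) (s + 3), with roots -3, -2.
The eigenvalues -3, -2 are distinct and real, so A is diagonalisable and x(t) = e^{At} x(0) = V diag(e^{λ_i t}) V^{-1} x(0), where the columns of V are the eigenvectors.
λ = -3: A - (-3)I = [[3, 3], [-2, -2]]. Row 1 gives 3·v1 + 3·v2 = 0, so take v_1 = [-1, 1]^T.
λ = -2: A - (-2)I = [[2, 3], [-2, -3]]. Row 1 gives 2·v1 + 3·v2 = 0, so take v_2 = [-3, 2]^T.
V = [v_1 v_2] = [[-1, -3], [1, 2]] has det V = 1, so V^{-1} = adj(V)/det V = [[2, 3], [-1, -1]].
Modal coordinates z(0) = V^{-1} x(0): 2·(-2) + 3·(-1) = -7; (-1)·(-2) + (-1)·(-1) = 3; so z(0) = [-7, 3]^T.
x_2(t) = Σ_i (v_i)_2 · z_i(0) · e^{λ_i t} (row 2 of V times the modal terms).
x_2(2.0) = 1·(-7)·e^{-3·2.0} + 2·3·e^{-2·2.0} = (-7)·0.002479 + 6·0.018316 = 0.0925.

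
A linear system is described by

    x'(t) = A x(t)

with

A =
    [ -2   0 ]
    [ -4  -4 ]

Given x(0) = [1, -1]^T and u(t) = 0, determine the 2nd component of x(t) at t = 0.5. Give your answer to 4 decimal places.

det(sI - A) = s^2 - (tr A)s + det A, with tr A = (-2) + (-4) = -6 and det A = (-2)·(-4) - 0·(-4) = 8 - 0 = 8.
So p(s) = det(sI - A) = s^2 + 6s + 8.
Factor s^2 + 6s + 8: two numbers with sum -6 and product 8 are -2 and -4, so s^2 + 6s + 8 = (s + 2)(s + 4).
Hence p(s) = (s + 2) (s + 4), with roots -4, -2.
The eigenvalues -4, -2 are distinct and real, so A is diagonalisable and x(t) = e^{At} x(0) = V diag(e^{λ_i t}) V^{-1} x(0), where the columns of V are the eigenvectors.
λ = -4: A - (-4)I = [[2, 0], [-4, 0]]. Row 1 gives 2·v1 + 0·v2 = 0, so take v_1 = [0, 1]^T.
λ = -2: A - (-2)I = [[0, 0], [-4, -2]]. Row 2 gives (-4)·v1 + (-2)·v2 = 0, so take v_2 = [1, -2]^T.
V = [v_1 v_2] = [[0, 1], [1, -2]] has det V = -1, so V^{-1} = adj(V)/det V = [[2, 1], [1, 0]].
Modal coordinates z(0) = V^{-1} x(0): 2·1 + 1·(-1) = 1; 1·1 + 0·(-1) = 1; so z(0) = [1, 1]^T.
x_2(t) = Σ_i (v_i)_2 · z_i(0) · e^{λ_i t} (row 2 of V times the modal terms).
x_2(0.5) = 1·1·e^{-4·0.5} + (-2)·1·e^{-2·0.5} = 1·0.135335 + (-2)·0.367879 = -0.6004.

-0.6004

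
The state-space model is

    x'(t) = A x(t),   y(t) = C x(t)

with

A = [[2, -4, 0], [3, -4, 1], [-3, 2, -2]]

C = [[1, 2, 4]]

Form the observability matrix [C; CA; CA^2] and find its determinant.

-176

CA = [[-4, -4, -6]]
CA^2 = [[-2, 20, 8]]
Observability matrix O = [C; CA; CA^2] = [[1, 2, 4], [-4, -4, -6], [-2, 20, 8]]
Expanding along the first row, det(O) = 1·((-4)·8 - (-6)·20) - 2·((-4)·8 - (-6)·(-2)) + 4·((-4)·20 - (-4)·(-2)) = 1·88 - 2·(-44) + 4·(-88) = -176
Since det(O) ≠ 0, rank(O) = 3 and the system is completely observable.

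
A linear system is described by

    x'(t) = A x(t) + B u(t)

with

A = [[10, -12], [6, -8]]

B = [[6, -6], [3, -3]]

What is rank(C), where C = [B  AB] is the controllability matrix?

1

AB = [[24, -24], [12, -12]]
Controllability matrix C = [B  AB] = [[6, -6, 24, -24], [3, -3, 12, -12]]
Every column of C is a scalar multiple of column 1 = [6, 3] (multipliers 1, -1, 4, -4), so the columns span a one-dimensional space.
C ≠ 0, hence rank(C) = 1.
rank(C) = 1 < n = 2, so the pair (A, B) is not completely controllable.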